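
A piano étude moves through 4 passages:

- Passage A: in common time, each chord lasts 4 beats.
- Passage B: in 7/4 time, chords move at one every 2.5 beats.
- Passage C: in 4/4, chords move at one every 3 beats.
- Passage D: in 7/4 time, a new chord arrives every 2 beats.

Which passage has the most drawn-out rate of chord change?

Passage A

A: each chord is 4 beats in 4/4, so 1 per bar.
B: each chord is 2.5 beats in 7/4, so 2.8 per bar.
C: each chord is 3 beats in 4/4, so 4/3 per bar.
D: each chord is 2 beats in 7/4, so 3.5 per bar.
Slowest is A at 1 chords/bar.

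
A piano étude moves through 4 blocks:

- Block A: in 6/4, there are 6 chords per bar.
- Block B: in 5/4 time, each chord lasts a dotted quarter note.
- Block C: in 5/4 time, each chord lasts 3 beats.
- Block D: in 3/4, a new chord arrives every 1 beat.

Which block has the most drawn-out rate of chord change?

A: each chord is 1 beat in 6/4, so 6 per bar.
B: each chord is 1.5 beats in 5/4, so 10/3 per bar.
C: each chord is 3 beats in 5/4, so 5/3 per bar.
D: each chord is 1 beat in 3/4, so 3 per bar.
Slowest is C at 5/3 chords/bar.

Block C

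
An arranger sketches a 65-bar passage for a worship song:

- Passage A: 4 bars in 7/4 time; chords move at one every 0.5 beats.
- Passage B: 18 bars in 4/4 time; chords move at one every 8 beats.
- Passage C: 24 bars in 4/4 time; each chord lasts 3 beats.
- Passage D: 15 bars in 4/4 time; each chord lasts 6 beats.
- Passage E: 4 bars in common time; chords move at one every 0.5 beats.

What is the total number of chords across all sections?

A: 4 bars × 7 beats = 28 beats; 0.5 beats/chord → 56 chords.
B: 18 bars × 4 beats = 72 beats; 8 beats/chord → 9 chords.
C: 24 bars × 4 beats = 96 beats; 3 beats/chord → 32 chords.
D: 15 bars × 4 beats = 60 beats; 6 beats/chord → 10 chords.
E: 4 bars × 4 beats = 16 beats; 0.5 beats/chord → 32 chords.
Total: 56 + 9 + 32 + 10 + 32 = 139.

139 chords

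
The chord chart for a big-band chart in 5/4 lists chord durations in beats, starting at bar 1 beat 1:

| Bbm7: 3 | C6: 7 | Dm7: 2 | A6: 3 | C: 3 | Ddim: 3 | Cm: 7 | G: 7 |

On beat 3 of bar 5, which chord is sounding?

Beat 3 of bar 5 is beat (5−1)×5 + 3 = 23 overall.
Running totals: Bbm7 ends at 3, C6 ends at 10, Dm7 ends at 12, A6 ends at 15, C ends at 18, Ddim ends at 21, Cm ends at 28.
Beat 23 falls within Cm.

Cm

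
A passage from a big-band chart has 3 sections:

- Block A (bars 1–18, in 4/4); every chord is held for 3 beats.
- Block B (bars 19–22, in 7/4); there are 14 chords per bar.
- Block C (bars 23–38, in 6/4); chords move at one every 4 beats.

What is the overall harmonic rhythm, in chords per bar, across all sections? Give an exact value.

52/19 chords per bar

A: 18 × 4 = 72 beats ÷ 3 = 24 chords.
B: 4 × 7 = 28 beats ÷ 0.5 = 56 chords.
C: 16 × 6 = 96 beats ÷ 4 = 24 chords.
Overall: 104 chords over 38 bars → 104/38 = 52/19 chords per bar.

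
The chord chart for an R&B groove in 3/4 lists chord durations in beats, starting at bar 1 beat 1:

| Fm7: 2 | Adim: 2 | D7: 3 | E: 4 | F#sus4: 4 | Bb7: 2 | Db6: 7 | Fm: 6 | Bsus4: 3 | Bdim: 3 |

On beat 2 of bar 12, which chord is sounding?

Beat 2 of bar 12 is beat (12−1)×3 + 2 = 35 overall.
Running totals: Fm7 ends at 2, Adim ends at 4, D7 ends at 7, E ends at 11, F#sus4 ends at 15, Bb7 ends at 17, Db6 ends at 24, Fm ends at 30, Bsus4 ends at 33, Bdim ends at 36.
Beat 35 falls within Bdim.

Bdim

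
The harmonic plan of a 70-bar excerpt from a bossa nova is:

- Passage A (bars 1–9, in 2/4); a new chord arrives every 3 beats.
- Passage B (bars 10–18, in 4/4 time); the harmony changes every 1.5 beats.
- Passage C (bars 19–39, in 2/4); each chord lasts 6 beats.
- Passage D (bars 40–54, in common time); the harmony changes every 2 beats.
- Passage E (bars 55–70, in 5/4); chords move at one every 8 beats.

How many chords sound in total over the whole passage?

77 chords

A has 18 beats and chords last 3 each, so 6 chords.
B has 36 beats and chords last 1.5 each, so 24 chords.
C has 42 beats and chords last 6 each, so 7 chords.
D has 60 beats and chords last 2 each, so 30 chords.
E has 80 beats and chords last 8 each, so 10 chords.
Total: 6 + 24 + 7 + 30 + 10 = 77.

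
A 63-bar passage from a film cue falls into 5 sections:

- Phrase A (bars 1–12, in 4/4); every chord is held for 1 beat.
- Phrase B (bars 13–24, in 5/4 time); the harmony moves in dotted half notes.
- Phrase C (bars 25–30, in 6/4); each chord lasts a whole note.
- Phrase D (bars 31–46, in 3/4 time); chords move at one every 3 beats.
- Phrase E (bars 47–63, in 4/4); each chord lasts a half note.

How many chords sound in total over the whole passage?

A has 48 beats and chords last 1 each, so 48 chords.
B has 60 beats and chords last 3 each, so 20 chords.
C has 36 beats and chords last 4 each, so 9 chords.
D has 48 beats and chords last 3 each, so 16 chords.
E has 68 beats and chords last 2 each, so 34 chords.
Total: 48 + 20 + 9 + 16 + 34 = 127.

127 chords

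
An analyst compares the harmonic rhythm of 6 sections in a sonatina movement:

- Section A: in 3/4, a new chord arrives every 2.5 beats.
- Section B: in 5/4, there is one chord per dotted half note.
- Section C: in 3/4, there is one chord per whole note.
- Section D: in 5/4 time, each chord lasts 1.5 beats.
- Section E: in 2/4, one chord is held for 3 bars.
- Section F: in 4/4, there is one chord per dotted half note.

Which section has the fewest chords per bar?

Section E

A: 3 beats/bar ÷ 2.5 beats/chord = 1.2 chords/bar.
B: 5 beats/bar ÷ 3 beats/chord = 5/3 chords/bar.
C: 3 beats/bar ÷ 4 beats/chord = 0.75 chords/bar.
D: 5 beats/bar ÷ 1.5 beats/chord = 10/3 chords/bar.
E: 2 beats/bar ÷ 6 beats/chord = 1/3 chords/bar.
F: 4 beats/bar ÷ 3 beats/chord = 4/3 chords/bar.
Slowest is E at 1/3 chords/bar.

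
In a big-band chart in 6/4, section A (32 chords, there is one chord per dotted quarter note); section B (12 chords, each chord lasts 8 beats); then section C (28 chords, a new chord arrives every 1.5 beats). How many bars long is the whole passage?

31 bars

A: 32 × 1.5 = 48 beats = 8 bars.
B: 12 × 8 = 96 beats = 16 bars.
C: 28 × 1.5 = 42 beats = 7 bars.
Total: 8 + 16 + 7 = 31 bars.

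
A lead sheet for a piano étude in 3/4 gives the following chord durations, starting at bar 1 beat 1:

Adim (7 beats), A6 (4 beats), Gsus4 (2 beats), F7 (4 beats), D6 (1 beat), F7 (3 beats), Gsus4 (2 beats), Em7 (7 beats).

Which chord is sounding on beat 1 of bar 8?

Beat 1 of bar 8 is beat (8−1)×3 + 1 = 22 overall.
Running totals: Adim ends at 7, A6 ends at 11, Gsus4 ends at 13, F7 ends at 17, D6 ends at 18, F7 ends at 21, Gsus4 ends at 23.
Beat 22 falls within Gsus4.

Gsus4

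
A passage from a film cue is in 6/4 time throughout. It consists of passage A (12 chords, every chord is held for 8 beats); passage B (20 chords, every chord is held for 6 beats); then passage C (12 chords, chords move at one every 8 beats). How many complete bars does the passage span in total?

52 bars

A: 12 × 8 = 96 beats = 16 bars.
B: 20 × 6 = 120 beats = 20 bars.
C: 12 × 8 = 96 beats = 16 bars.
Total: 16 + 20 + 16 = 52 bars.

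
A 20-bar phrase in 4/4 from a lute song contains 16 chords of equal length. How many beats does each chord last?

5 beats

20 bars × 4 beats/bar = 80 beats total.
80 beats ÷ 16 chords = 5 beats per chord.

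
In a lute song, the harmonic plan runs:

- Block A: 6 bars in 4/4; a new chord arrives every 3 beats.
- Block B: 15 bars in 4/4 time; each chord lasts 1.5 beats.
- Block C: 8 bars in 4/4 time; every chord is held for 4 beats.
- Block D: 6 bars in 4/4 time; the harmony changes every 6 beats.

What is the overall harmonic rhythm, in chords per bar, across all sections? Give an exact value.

12/7 chords per bar

A: 6 bars of 4 beats is 24 beats; at 3 beats each that's 8 chords.
B: 15 bars of 4 beats is 60 beats; at 1.5 beats each that's 40 chords.
C: 8 bars of 4 beats is 32 beats; at 4 beats each that's 8 chords.
D: 6 bars of 4 beats is 24 beats; at 6 beats each that's 4 chords.
Overall: 60 chords over 35 bars → 60/35 = 12/7 chords per bar.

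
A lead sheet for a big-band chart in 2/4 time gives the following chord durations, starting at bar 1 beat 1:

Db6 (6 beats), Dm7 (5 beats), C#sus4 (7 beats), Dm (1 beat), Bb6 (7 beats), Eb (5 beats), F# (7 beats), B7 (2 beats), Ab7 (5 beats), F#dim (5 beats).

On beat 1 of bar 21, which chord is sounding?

Beat 1 of bar 21 is beat (21−1)×2 + 1 = 41 overall.
Running totals: Db6 ends at 6, Dm7 ends at 11, C#sus4 ends at 18, Dm ends at 19, Bb6 ends at 26, Eb ends at 31, F# ends at 38, B7 ends at 40, Ab7 ends at 45.
Beat 41 falls within Ab7.

Ab7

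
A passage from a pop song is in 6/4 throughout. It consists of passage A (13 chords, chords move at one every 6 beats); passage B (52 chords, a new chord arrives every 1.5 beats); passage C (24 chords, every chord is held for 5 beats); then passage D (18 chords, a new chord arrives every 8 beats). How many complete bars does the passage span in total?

70 bars

A: 13 × 6 = 78 beats = 13 bars.
B: 52 × 1.5 = 78 beats = 13 bars.
C: 24 × 5 = 120 beats = 20 bars.
D: 18 × 8 = 144 beats = 24 bars.
Total: 13 + 13 + 20 + 24 = 70 bars.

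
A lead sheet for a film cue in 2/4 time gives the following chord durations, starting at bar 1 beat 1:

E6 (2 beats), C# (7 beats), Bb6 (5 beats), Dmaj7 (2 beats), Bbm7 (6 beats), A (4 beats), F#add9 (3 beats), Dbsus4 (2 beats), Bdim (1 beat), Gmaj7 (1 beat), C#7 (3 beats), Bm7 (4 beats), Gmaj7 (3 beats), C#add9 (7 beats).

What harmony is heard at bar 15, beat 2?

Beat 2 of bar 15 is beat (15−1)×2 + 2 = 30 overall.
Running totals: E6 ends at 2, C# ends at 9, Bb6 ends at 14, Dmaj7 ends at 16, Bbm7 ends at 22, A ends at 26, F#add9 ends at 29, Dbsus4 ends at 31.
Beat 30 falls within Dbsus4.

Dbsus4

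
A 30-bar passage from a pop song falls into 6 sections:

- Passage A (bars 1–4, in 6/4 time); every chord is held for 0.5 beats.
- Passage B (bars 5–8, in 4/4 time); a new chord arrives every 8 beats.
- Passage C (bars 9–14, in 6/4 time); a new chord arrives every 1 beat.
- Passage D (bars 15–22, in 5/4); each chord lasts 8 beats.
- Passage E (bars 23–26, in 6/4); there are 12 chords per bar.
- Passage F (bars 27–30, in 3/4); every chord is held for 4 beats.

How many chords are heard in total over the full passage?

A has 24 beats and chords last 0.5 each, so 48 chords.
B has 16 beats and chords last 8 each, so 2 chords.
C has 36 beats and chords last 1 each, so 36 chords.
D has 40 beats and chords last 8 each, so 5 chords.
E has 24 beats and chords last 0.5 each, so 48 chords.
F has 12 beats and chords last 4 each, so 3 chords.
Total: 48 + 2 + 36 + 5 + 48 + 3 = 142.

142 chords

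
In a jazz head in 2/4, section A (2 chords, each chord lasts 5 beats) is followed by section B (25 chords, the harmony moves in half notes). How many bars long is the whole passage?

30 bars

A: 2 × 5 = 10 beats = 5 bars.
B: 25 × 2 = 50 beats = 25 bars.
Total: 5 + 25 = 30 bars.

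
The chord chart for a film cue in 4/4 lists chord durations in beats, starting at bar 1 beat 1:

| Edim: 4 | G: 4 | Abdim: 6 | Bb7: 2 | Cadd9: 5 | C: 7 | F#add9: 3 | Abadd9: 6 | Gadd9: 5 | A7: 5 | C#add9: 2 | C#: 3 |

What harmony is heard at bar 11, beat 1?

Gadd9

Beat 1 of bar 11 is beat (11−1)×4 + 1 = 41 overall.
Running totals: Edim ends at 4, G ends at 8, Abdim ends at 14, Bb7 ends at 16, Cadd9 ends at 21, C ends at 28, F#add9 ends at 31, Abadd9 ends at 37, Gadd9 ends at 42.
Beat 41 falls within Gadd9.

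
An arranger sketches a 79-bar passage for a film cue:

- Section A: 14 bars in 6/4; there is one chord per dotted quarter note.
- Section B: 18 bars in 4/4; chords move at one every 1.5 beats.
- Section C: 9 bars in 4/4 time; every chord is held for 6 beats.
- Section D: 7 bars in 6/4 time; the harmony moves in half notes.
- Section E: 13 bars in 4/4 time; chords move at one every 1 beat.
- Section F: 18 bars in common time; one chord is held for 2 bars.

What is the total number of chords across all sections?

192 chords

A: 14·6 = 84 beats, 84/1.5 = 56 chords.
B: 18·4 = 72 beats, 72/1.5 = 48 chords.
C: 9·4 = 36 beats, 36/6 = 6 chords.
D: 7·6 = 42 beats, 42/2 = 21 chords.
E: 13·4 = 52 beats, 52/1 = 52 chords.
F: 18·4 = 72 beats, 72/8 = 9 chords.
Total: 56 + 48 + 6 + 21 + 52 + 9 = 192.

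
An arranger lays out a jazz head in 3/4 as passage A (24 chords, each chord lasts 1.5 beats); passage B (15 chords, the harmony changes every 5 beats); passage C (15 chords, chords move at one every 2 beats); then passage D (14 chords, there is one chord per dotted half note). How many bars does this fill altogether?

61 bars

A: 24 × 1.5 = 36 beats = 12 bars.
B: 15 × 5 = 75 beats = 25 bars.
C: 15 × 2 = 30 beats = 10 bars.
D: 14 × 3 = 42 beats = 14 bars.
Total: 12 + 25 + 10 + 14 = 61 bars.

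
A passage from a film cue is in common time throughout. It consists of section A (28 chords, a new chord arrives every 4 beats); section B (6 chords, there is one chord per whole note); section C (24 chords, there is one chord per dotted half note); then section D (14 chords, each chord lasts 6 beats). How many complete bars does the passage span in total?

A: 28 × 4 = 112 beats = 28 bars.
B: 6 × 4 = 24 beats = 6 bars.
C: 24 × 3 = 72 beats = 18 bars.
D: 14 × 6 = 84 beats = 21 bars.
Total: 28 + 6 + 18 + 21 = 73 bars.

73 bars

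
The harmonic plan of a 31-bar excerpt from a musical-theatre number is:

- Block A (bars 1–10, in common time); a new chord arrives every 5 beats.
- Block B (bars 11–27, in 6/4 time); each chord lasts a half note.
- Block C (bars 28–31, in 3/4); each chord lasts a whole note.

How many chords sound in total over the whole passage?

62 chords

A has 40 beats and chords last 5 each, so 8 chords.
B has 102 beats and chords last 2 each, so 51 chords.
C has 12 beats and chords last 4 each, so 3 chords.
Total: 8 + 51 + 3 = 62.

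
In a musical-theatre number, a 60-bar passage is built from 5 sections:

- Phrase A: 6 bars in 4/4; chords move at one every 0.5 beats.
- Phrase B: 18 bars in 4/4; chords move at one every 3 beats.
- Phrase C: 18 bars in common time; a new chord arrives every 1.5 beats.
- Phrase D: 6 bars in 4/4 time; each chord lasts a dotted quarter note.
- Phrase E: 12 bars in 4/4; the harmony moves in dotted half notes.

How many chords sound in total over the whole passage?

A: 6·4 = 24 beats, 24/0.5 = 48 chords.
B: 18·4 = 72 beats, 72/3 = 24 chords.
C: 18·4 = 72 beats, 72/1.5 = 48 chords.
D: 6·4 = 24 beats, 24/1.5 = 16 chords.
E: 12·4 = 48 beats, 48/3 = 16 chords.
Total: 48 + 24 + 48 + 16 + 16 = 152.

152 chords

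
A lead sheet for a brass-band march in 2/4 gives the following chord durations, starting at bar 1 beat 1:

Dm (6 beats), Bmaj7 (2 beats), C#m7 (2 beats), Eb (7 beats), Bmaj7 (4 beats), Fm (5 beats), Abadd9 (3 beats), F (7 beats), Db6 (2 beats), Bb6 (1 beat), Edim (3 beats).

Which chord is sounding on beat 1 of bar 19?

Beat 1 of bar 19 is beat (19−1)×2 + 1 = 37 overall.
Running totals: Dm ends at 6, Bmaj7 ends at 8, C#m7 ends at 10, Eb ends at 17, Bmaj7 ends at 21, Fm ends at 26, Abadd9 ends at 29, F ends at 36, Db6 ends at 38.
Beat 37 falls within Db6.

Db6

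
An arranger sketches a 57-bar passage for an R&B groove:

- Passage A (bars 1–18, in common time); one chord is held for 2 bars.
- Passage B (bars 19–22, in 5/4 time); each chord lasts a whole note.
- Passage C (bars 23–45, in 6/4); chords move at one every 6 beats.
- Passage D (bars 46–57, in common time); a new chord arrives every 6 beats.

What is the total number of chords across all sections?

45 chords

A: 18·4 = 72 beats, 72/8 = 9 chords.
B: 4·5 = 20 beats, 20/4 = 5 chords.
C: 23·6 = 138 beats, 138/6 = 23 chords.
D: 12·4 = 48 beats, 48/6 = 8 chords.
Total: 9 + 5 + 23 + 8 = 45.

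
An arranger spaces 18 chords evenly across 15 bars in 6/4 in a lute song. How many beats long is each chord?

15 bars × 6 beats/bar = 90 beats total.
90 beats ÷ 18 chords = 5 beats per chord.

5 beats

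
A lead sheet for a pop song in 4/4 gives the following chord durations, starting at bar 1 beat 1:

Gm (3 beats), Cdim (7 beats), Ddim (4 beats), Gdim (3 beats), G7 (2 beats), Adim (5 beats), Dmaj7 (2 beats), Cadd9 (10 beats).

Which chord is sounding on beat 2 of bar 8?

Cadd9

Beat 2 of bar 8 is beat (8−1)×4 + 2 = 30 overall.
Running totals: Gm ends at 3, Cdim ends at 10, Ddim ends at 14, Gdim ends at 17, G7 ends at 19, Adim ends at 24, Dmaj7 ends at 26, Cadd9 ends at 36.
Beat 30 falls within Cadd9.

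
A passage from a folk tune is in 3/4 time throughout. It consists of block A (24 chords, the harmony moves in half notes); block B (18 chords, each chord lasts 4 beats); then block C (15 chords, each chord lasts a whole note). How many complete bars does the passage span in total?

60 bars

A: 24 × 2 = 48 beats = 16 bars.
B: 18 × 4 = 72 beats = 24 bars.
C: 15 × 4 = 60 beats = 20 bars.
Total: 16 + 24 + 20 = 60 bars.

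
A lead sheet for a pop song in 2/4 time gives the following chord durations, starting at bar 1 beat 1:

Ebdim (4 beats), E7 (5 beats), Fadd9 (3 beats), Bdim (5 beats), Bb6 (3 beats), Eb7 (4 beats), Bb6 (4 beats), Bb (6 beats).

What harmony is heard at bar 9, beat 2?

Bb6

Beat 2 of bar 9 is beat (9−1)×2 + 2 = 18 overall.
Running totals: Ebdim ends at 4, E7 ends at 9, Fadd9 ends at 12, Bdim ends at 17, Bb6 ends at 20.
Beat 18 falls within Bb6.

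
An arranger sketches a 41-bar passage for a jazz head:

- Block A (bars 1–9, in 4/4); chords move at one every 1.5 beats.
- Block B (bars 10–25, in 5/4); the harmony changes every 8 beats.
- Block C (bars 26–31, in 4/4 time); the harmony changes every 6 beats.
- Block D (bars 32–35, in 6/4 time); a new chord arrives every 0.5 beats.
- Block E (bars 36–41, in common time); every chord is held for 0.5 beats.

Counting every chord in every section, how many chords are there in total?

A: 9 bars × 4 beats = 36 beats; 1.5 beats/chord → 24 chords.
B: 16 bars × 5 beats = 80 beats; 8 beats/chord → 10 chords.
C: 6 bars × 4 beats = 24 beats; 6 beats/chord → 4 chords.
D: 4 bars × 6 beats = 24 beats; 0.5 beats/chord → 48 chords.
E: 6 bars × 4 beats = 24 beats; 0.5 beats/chord → 48 chords.
Total: 24 + 10 + 4 + 48 + 48 = 134.

134 chords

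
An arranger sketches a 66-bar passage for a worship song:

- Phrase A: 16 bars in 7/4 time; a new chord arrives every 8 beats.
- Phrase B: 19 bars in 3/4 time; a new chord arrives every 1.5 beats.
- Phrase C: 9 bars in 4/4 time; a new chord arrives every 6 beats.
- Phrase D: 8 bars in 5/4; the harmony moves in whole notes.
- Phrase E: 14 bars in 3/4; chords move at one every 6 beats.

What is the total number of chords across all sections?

A: 16·7 = 112 beats, 112/8 = 14 chords.
B: 19·3 = 57 beats, 57/1.5 = 38 chords.
C: 9·4 = 36 beats, 36/6 = 6 chords.
D: 8·5 = 40 beats, 40/4 = 10 chords.
E: 14·3 = 42 beats, 42/6 = 7 chords.
Total: 14 + 38 + 6 + 10 + 7 = 75.

75 chords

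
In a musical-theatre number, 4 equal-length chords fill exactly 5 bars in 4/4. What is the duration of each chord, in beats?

5 bars × 4 beats/bar = 20 beats total.
20 beats ÷ 4 chords = 5 beats per chord.

5 beats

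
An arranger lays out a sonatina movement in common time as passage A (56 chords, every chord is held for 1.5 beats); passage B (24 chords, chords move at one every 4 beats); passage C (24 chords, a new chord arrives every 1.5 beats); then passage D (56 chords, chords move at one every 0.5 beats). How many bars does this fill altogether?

A: 56 × 1.5 = 84 beats = 21 bars.
B: 24 × 4 = 96 beats = 24 bars.
C: 24 × 1.5 = 36 beats = 9 bars.
D: 56 × 0.5 = 28 beats = 7 bars.
Total: 21 + 24 + 9 + 7 = 61 bars.

61 bars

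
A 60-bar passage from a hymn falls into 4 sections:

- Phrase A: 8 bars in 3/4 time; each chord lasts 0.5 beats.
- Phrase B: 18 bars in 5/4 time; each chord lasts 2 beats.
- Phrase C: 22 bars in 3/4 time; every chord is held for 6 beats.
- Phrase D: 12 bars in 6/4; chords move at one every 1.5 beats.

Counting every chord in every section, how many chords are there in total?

A has 24 beats and chords last 0.5 each, so 48 chords.
B has 90 beats and chords last 2 each, so 45 chords.
C has 66 beats and chords last 6 each, so 11 chords.
D has 72 beats and chords last 1.5 each, so 48 chords.
Total: 48 + 45 + 11 + 48 = 152.

152 chords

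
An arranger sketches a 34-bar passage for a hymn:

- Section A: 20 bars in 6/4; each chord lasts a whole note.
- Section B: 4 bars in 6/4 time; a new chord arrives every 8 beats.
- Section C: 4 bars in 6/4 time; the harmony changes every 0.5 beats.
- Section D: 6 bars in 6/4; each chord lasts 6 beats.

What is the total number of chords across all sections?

A has 120 beats and chords last 4 each, so 30 chords.
B has 24 beats and chords last 8 each, so 3 chords.
C has 24 beats and chords last 0.5 each, so 48 chords.
D has 36 beats and chords last 6 each, so 6 chords.
Total: 30 + 3 + 48 + 6 = 87.

87 chords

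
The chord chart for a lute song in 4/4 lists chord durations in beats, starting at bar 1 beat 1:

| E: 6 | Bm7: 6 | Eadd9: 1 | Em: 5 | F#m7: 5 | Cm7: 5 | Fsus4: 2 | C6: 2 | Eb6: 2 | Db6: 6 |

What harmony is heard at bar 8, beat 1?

Fsus4

Beat 1 of bar 8 is beat (8−1)×4 + 1 = 29 overall.
Running totals: E ends at 6, Bm7 ends at 12, Eadd9 ends at 13, Em ends at 18, F#m7 ends at 23, Cm7 ends at 28, Fsus4 ends at 30.
Beat 29 falls within Fsus4.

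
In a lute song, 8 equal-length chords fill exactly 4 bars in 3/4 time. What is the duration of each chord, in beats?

4 bars × 3 beats/bar = 12 beats total.
12 beats ÷ 8 chords = 1.5 beats per chord.
(That is a dotted quarter note.)

1.5 beats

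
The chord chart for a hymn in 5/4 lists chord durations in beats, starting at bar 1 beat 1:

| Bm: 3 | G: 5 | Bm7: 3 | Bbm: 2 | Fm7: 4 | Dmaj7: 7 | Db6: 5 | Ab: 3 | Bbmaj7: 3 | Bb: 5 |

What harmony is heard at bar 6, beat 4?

Beat 4 of bar 6 is beat (6−1)×5 + 4 = 29 overall.
Running totals: Bm ends at 3, G ends at 8, Bm7 ends at 11, Bbm ends at 13, Fm7 ends at 17, Dmaj7 ends at 24, Db6 ends at 29.
Beat 29 falls within Db6.

Db6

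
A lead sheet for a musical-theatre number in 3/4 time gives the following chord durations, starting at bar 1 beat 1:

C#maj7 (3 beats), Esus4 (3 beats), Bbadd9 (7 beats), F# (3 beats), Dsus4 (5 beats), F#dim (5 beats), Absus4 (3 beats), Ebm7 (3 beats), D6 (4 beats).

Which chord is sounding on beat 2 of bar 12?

Beat 2 of bar 12 is beat (12−1)×3 + 2 = 35 overall.
Running totals: C#maj7 ends at 3, Esus4 ends at 6, Bbadd9 ends at 13, F# ends at 16, Dsus4 ends at 21, F#dim ends at 26, Absus4 ends at 29, Ebm7 ends at 32, D6 ends at 36.
Beat 35 falls within D6.

D6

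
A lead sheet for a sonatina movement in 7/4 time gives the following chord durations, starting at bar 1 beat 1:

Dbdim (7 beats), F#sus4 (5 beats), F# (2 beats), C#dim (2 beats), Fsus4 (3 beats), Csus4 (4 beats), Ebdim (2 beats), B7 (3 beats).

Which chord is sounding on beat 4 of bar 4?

Beat 4 of bar 4 is beat (4−1)×7 + 4 = 25 overall.
Running totals: Dbdim ends at 7, F#sus4 ends at 12, F# ends at 14, C#dim ends at 16, Fsus4 ends at 19, Csus4 ends at 23, Ebdim ends at 25.
Beat 25 falls within Ebdim.

Ebdim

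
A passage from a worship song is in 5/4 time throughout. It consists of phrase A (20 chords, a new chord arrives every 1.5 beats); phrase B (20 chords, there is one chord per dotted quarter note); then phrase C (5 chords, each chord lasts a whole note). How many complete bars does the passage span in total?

16 bars

A: 20 × 1.5 = 30 beats = 6 bars.
B: 20 × 1.5 = 30 beats = 6 bars.
C: 5 × 4 = 20 beats = 4 bars.
Total: 6 + 6 + 4 = 16 bars.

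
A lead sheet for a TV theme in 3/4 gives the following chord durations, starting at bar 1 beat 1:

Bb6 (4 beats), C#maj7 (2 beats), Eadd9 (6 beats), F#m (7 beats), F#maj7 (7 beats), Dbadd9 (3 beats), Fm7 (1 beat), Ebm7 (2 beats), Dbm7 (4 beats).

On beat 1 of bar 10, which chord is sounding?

Beat 1 of bar 10 is beat (10−1)×3 + 1 = 28 overall.
Running totals: Bb6 ends at 4, C#maj7 ends at 6, Eadd9 ends at 12, F#m ends at 19, F#maj7 ends at 26, Dbadd9 ends at 29.
Beat 28 falls within Dbadd9.

Dbadd9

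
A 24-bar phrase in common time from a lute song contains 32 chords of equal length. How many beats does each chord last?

24 bars × 4 beats/bar = 96 beats total.
96 beats ÷ 32 chords = 3 beats per chord.
(That is a dotted half note.)

3 beats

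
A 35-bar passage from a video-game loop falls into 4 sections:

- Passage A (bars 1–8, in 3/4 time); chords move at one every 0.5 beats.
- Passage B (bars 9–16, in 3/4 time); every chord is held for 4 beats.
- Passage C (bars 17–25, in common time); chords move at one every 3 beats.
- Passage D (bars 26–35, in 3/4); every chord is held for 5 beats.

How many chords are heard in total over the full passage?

72 chords

A: 8·3 = 24 beats, 24/0.5 = 48 chords.
B: 8·3 = 24 beats, 24/4 = 6 chords.
C: 9·4 = 36 beats, 36/3 = 12 chords.
D: 10·3 = 30 beats, 30/5 = 6 chords.
Total: 48 + 6 + 12 + 6 = 72.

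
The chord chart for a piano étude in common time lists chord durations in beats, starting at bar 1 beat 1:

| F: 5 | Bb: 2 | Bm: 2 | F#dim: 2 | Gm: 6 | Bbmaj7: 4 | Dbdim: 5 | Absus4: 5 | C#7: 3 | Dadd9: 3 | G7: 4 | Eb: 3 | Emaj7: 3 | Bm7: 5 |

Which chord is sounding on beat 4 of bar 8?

C#7

Beat 4 of bar 8 is beat (8−1)×4 + 4 = 32 overall.
Running totals: F ends at 5, Bb ends at 7, Bm ends at 9, F#dim ends at 11, Gm ends at 17, Bbmaj7 ends at 21, Dbdim ends at 26, Absus4 ends at 31, C#7 ends at 34.
Beat 32 falls within C#7.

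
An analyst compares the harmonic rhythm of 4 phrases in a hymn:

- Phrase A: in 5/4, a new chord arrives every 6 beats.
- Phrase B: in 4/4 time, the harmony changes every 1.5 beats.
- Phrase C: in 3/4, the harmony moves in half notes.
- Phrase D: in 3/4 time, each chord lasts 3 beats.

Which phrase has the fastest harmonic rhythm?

Phrase B

A: 5 beats/bar ÷ 6 beats/chord = 5/6 chords/bar.
B: 4 beats/bar ÷ 1.5 beats/chord = 8/3 chords/bar.
C: 3 beats/bar ÷ 2 beats/chord = 1.5 chords/bar.
D: 3 beats/bar ÷ 3 beats/chord = 1 chord/bar.
Fastest is B at 8/3 chords/bar.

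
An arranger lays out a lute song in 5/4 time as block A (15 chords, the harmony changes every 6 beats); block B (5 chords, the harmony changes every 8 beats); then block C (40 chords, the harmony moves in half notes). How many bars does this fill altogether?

42 bars

A: 15 × 6 = 90 beats = 18 bars.
B: 5 × 8 = 40 beats = 8 bars.
C: 40 × 2 = 80 beats = 16 bars.
Total: 18 + 8 + 16 = 42 bars.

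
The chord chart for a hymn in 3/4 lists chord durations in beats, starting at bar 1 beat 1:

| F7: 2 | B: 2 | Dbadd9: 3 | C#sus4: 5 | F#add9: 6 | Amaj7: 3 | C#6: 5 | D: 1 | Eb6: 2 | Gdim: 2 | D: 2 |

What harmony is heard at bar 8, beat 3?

Beat 3 of bar 8 is beat (8−1)×3 + 3 = 24 overall.
Running totals: F7 ends at 2, B ends at 4, Dbadd9 ends at 7, C#sus4 ends at 12, F#add9 ends at 18, Amaj7 ends at 21, C#6 ends at 26.
Beat 24 falls within C#6.

C#6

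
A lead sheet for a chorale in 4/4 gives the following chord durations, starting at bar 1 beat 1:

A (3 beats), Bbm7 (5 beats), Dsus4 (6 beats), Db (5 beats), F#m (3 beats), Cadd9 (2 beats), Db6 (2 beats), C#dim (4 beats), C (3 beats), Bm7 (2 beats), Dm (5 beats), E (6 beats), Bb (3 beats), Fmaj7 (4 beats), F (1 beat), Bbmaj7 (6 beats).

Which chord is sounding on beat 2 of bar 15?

Beat 2 of bar 15 is beat (15−1)×4 + 2 = 58 overall.
Running totals: A ends at 3, Bbm7 ends at 8, Dsus4 ends at 14, Db ends at 19, F#m ends at 22, Cadd9 ends at 24, Db6 ends at 26, C#dim ends at 30, C ends at 33, Bm7 ends at 35, Dm ends at 40, E ends at 46, Bb ends at 49, Fmaj7 ends at 53, F ends at 54, Bbmaj7 ends at 60.
Beat 58 falls within Bbmaj7.

Bbmaj7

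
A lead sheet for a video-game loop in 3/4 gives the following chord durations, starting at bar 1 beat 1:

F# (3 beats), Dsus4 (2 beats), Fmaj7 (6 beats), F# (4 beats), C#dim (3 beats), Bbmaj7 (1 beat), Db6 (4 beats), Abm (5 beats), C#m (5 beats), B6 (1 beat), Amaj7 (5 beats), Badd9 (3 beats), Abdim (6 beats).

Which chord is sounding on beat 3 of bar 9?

Beat 3 of bar 9 is beat (9−1)×3 + 3 = 27 overall.
Running totals: F# ends at 3, Dsus4 ends at 5, Fmaj7 ends at 11, F# ends at 15, C#dim ends at 18, Bbmaj7 ends at 19, Db6 ends at 23, Abm ends at 28.
Beat 27 falls within Abm.

Abm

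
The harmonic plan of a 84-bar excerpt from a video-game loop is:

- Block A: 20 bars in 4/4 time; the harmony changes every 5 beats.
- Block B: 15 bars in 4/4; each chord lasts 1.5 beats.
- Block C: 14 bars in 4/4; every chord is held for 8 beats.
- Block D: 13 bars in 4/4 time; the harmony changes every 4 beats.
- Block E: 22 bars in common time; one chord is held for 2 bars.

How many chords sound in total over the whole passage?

87 chords

A has 80 beats and chords last 5 each, so 16 chords.
B has 60 beats and chords last 1.5 each, so 40 chords.
C has 56 beats and chords last 8 each, so 7 chords.
D has 52 beats and chords last 4 each, so 13 chords.
E has 88 beats and chords last 8 each, so 11 chords.
Total: 16 + 40 + 7 + 13 + 11 = 87.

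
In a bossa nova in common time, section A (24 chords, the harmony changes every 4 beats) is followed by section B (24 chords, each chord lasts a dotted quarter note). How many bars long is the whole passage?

33 bars

A: 24 × 4 = 96 beats = 24 bars.
B: 24 × 1.5 = 36 beats = 9 bars.
Total: 24 + 9 = 33 bars.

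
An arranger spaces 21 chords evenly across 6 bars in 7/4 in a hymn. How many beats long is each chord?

6 bars × 7 beats/bar = 42 beats total.
42 beats ÷ 21 chords = 2 beats per chord.
(That is a half note.)

2 beats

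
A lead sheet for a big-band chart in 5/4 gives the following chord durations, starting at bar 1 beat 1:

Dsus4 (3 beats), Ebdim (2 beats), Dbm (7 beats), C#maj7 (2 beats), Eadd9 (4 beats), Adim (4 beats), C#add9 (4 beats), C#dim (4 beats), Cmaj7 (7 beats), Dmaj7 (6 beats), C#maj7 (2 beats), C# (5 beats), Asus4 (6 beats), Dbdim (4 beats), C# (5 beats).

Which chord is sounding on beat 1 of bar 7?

Beat 1 of bar 7 is beat (7−1)×5 + 1 = 31 overall.
Running totals: Dsus4 ends at 3, Ebdim ends at 5, Dbm ends at 12, C#maj7 ends at 14, Eadd9 ends at 18, Adim ends at 22, C#add9 ends at 26, C#dim ends at 30, Cmaj7 ends at 37.
Beat 31 falls within Cmaj7.

Cmaj7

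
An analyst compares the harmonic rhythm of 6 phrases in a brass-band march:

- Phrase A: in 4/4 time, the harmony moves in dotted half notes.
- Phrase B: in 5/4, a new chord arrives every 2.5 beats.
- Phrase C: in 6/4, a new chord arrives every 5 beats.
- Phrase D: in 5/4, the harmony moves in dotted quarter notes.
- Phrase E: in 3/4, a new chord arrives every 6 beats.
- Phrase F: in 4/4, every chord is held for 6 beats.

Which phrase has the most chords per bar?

A: each chord is 3 beats in 4/4, so 4/3 per bar.
B: each chord is 2.5 beats in 5/4, so 2 per bar.
C: each chord is 5 beats in 6/4, so 1.2 per bar.
D: each chord is 1.5 beats in 5/4, so 10/3 per bar.
E: each chord is 6 beats in 3/4, so 0.5 per bar.
F: each chord is 6 beats in 4/4, so 2/3 per bar.
Fastest is D at 10/3 chords/bar.

Phrase D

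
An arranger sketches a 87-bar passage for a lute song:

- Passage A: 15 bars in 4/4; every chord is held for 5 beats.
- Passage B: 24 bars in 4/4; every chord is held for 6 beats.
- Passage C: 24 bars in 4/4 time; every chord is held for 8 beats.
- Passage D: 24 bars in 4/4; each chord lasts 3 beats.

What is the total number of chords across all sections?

A: 15 bars × 4 beats = 60 beats; 5 beats/chord → 12 chords.
B: 24 bars × 4 beats = 96 beats; 6 beats/chord → 16 chords.
C: 24 bars × 4 beats = 96 beats; 8 beats/chord → 12 chords.
D: 24 bars × 4 beats = 96 beats; 3 beats/chord → 32 chords.
Total: 12 + 16 + 12 + 32 = 72.

72 chords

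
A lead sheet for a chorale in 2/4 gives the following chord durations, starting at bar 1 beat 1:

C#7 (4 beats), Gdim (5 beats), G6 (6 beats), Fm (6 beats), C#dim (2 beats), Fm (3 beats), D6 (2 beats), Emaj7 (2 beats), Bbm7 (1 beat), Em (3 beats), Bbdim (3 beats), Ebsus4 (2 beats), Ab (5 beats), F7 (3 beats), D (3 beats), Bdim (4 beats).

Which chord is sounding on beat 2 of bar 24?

Beat 2 of bar 24 is beat (24−1)×2 + 2 = 48 overall.
Running totals: C#7 ends at 4, Gdim ends at 9, G6 ends at 15, Fm ends at 21, C#dim ends at 23, Fm ends at 26, D6 ends at 28, Emaj7 ends at 30, Bbm7 ends at 31, Em ends at 34, Bbdim ends at 37, Ebsus4 ends at 39, Ab ends at 44, F7 ends at 47, D ends at 50.
Beat 48 falls within D.

D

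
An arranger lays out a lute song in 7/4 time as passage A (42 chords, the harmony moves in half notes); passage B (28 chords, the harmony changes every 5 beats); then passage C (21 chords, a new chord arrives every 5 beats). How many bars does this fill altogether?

A: 42 × 2 = 84 beats = 12 bars.
B: 28 × 5 = 140 beats = 20 bars.
C: 21 × 5 = 105 beats = 15 bars.
Total: 12 + 20 + 15 = 47 bars.

47 bars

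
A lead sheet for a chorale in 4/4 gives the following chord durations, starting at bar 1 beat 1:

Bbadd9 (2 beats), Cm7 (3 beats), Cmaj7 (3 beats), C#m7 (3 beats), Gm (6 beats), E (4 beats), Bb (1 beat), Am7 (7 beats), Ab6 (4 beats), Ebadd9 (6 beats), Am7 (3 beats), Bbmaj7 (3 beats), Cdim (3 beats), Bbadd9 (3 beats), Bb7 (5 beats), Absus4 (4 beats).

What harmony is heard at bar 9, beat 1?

Ab6

Beat 1 of bar 9 is beat (9−1)×4 + 1 = 33 overall.
Running totals: Bbadd9 ends at 2, Cm7 ends at 5, Cmaj7 ends at 8, C#m7 ends at 11, Gm ends at 17, E ends at 21, Bb ends at 22, Am7 ends at 29, Ab6 ends at 33.
Beat 33 falls within Ab6.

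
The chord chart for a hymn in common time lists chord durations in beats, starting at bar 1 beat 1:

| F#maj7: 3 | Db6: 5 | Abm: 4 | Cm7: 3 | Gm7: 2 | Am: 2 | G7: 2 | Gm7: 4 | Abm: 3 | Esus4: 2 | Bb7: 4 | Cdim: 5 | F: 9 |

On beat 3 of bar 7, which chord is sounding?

Abm

Beat 3 of bar 7 is beat (7−1)×4 + 3 = 27 overall.
Running totals: F#maj7 ends at 3, Db6 ends at 8, Abm ends at 12, Cm7 ends at 15, Gm7 ends at 17, Am ends at 19, G7 ends at 21, Gm7 ends at 25, Abm ends at 28.
Beat 27 falls within Abm.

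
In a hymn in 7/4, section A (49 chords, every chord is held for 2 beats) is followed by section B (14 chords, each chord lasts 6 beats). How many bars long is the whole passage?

A: 49 × 2 = 98 beats = 14 bars.
B: 14 × 6 = 84 beats = 12 bars.
Total: 14 + 12 = 26 bars.

26 bars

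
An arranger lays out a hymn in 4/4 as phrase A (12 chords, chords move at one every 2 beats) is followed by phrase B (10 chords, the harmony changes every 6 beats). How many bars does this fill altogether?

21 bars

A: 12 × 2 = 24 beats = 6 bars.
B: 10 × 6 = 60 beats = 15 bars.
Total: 6 + 15 = 21 bars.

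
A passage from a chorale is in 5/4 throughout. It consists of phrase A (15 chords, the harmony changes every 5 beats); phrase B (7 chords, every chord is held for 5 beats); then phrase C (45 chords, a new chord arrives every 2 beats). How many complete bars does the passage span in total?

A: 15 × 5 = 75 beats = 15 bars.
B: 7 × 5 = 35 beats = 7 bars.
C: 45 × 2 = 90 beats = 18 bars.
Total: 15 + 7 + 18 = 40 bars.

40 bars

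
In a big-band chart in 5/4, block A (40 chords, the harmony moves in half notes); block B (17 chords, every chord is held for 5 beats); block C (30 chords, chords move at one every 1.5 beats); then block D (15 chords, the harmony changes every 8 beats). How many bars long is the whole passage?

A: 40 × 2 = 80 beats = 16 bars.
B: 17 × 5 = 85 beats = 17 bars.
C: 30 × 1.5 = 45 beats = 9 bars.
D: 15 × 8 = 120 beats = 24 bars.
Total: 16 + 17 + 9 + 24 = 66 bars.

66 bars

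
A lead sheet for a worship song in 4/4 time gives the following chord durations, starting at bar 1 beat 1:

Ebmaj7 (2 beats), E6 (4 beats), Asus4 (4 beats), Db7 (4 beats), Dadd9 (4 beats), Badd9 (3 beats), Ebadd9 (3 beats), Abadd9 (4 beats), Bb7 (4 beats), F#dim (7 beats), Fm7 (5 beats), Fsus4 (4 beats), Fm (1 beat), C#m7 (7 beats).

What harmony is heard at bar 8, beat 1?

Beat 1 of bar 8 is beat (8−1)×4 + 1 = 29 overall.
Running totals: Ebmaj7 ends at 2, E6 ends at 6, Asus4 ends at 10, Db7 ends at 14, Dadd9 ends at 18, Badd9 ends at 21, Ebadd9 ends at 24, Abadd9 ends at 28, Bb7 ends at 32.
Beat 29 falls within Bb7.

Bb7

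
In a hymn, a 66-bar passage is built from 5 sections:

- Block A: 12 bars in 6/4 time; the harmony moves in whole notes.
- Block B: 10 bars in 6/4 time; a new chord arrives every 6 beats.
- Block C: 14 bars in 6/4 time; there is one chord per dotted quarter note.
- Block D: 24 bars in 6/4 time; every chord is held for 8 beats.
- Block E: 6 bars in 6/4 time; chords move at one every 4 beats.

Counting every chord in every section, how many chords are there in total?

111 chords

A: 12·6 = 72 beats, 72/4 = 18 chords.
B: 10·6 = 60 beats, 60/6 = 10 chords.
C: 14·6 = 84 beats, 84/1.5 = 56 chords.
D: 24·6 = 144 beats, 144/8 = 18 chords.
E: 6·6 = 36 beats, 36/4 = 9 chords.
Total: 18 + 10 + 56 + 18 + 9 = 111.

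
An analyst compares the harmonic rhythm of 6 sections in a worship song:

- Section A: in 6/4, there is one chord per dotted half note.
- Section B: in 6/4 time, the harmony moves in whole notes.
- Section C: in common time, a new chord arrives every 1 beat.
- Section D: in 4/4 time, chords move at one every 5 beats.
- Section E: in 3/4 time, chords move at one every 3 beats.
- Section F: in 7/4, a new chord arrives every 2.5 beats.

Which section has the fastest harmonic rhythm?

Section C

A: 6 beats/bar ÷ 3 beats/chord = 2 chords/bar.
B: 6 beats/bar ÷ 4 beats/chord = 1.5 chords/bar.
C: 4 beats/bar ÷ 1 beat/chord = 4 chords/bar.
D: 4 beats/bar ÷ 5 beats/chord = 0.8 chords/bar.
E: 3 beats/bar ÷ 3 beats/chord = 1 chord/bar.
F: 7 beats/bar ÷ 2.5 beats/chord = 2.8 chords/bar.
Fastest is C at 4 chords/bar.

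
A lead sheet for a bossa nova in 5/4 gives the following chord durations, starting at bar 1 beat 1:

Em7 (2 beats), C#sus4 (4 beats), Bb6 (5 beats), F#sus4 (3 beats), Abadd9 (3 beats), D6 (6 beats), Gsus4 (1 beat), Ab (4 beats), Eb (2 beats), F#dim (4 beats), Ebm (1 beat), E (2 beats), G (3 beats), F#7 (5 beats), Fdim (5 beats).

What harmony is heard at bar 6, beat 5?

Beat 5 of bar 6 is beat (6−1)×5 + 5 = 30 overall.
Running totals: Em7 ends at 2, C#sus4 ends at 6, Bb6 ends at 11, F#sus4 ends at 14, Abadd9 ends at 17, D6 ends at 23, Gsus4 ends at 24, Ab ends at 28, Eb ends at 30.
Beat 30 falls within Eb.

Eb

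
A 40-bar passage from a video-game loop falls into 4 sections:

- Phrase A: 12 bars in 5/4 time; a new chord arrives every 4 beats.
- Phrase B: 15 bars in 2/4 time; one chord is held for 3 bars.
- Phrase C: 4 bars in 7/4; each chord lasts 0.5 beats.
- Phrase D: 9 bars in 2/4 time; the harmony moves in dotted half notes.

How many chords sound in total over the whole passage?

82 chords

A has 60 beats and chords last 4 each, so 15 chords.
B has 30 beats and chords last 6 each, so 5 chords.
C has 28 beats and chords last 0.5 each, so 56 chords.
D has 18 beats and chords last 3 each, so 6 chords.
Total: 15 + 5 + 56 + 6 = 82.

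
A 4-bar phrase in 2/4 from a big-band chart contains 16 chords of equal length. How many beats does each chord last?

4 bars × 2 beats/bar = 8 beats total.
8 beats ÷ 16 chords = 0.5 beats per chord.
(That is an eighth note.)

0.5 beats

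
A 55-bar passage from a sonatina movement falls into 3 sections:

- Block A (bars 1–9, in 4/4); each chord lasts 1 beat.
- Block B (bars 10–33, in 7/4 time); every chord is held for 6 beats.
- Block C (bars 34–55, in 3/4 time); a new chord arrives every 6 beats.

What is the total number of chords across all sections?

A has 36 beats and chords last 1 each, so 36 chords.
B has 168 beats and chords last 6 each, so 28 chords.
C has 66 beats and chords last 6 each, so 11 chords.
Total: 36 + 28 + 11 = 75.

75 chords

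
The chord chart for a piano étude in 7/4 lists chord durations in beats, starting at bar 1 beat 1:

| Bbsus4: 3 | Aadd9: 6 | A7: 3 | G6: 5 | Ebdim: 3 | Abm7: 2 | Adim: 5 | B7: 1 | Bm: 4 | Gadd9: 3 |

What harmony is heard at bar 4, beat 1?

Beat 1 of bar 4 is beat (4−1)×7 + 1 = 22 overall.
Running totals: Bbsus4 ends at 3, Aadd9 ends at 9, A7 ends at 12, G6 ends at 17, Ebdim ends at 20, Abm7 ends at 22.
Beat 22 falls within Abm7.

Abm7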